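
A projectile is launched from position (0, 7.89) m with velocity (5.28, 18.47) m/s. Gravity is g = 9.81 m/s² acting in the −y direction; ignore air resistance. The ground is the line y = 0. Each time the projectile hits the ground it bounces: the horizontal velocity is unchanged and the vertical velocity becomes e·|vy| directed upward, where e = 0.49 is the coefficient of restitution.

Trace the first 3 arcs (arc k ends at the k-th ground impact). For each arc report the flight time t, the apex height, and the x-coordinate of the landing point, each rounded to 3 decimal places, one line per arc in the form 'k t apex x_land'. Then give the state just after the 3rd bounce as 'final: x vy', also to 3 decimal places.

Arc 1: start y=7.890, vy=18.470 → t=4.153, apex=25.277, x_land=21.927, impact vy=-22.270
  bounce: vy ← 0.49·22.270 = 10.912
Arc 2: start y=0.000, vy=10.912 → t=2.225, apex=6.069, x_land=33.674, impact vy=-10.912
  bounce: vy ← 0.49·10.912 = 5.347
Arc 3: start y=0.000, vy=5.347 → t=1.090, apex=1.457, x_land=39.429, impact vy=-5.347
  bounce: vy ← 0.49·5.347 = 2.620

1 4.153 25.277 21.927
2 2.225 6.069 33.674
3 1.090 1.457 39.429
final: 39.429 2.620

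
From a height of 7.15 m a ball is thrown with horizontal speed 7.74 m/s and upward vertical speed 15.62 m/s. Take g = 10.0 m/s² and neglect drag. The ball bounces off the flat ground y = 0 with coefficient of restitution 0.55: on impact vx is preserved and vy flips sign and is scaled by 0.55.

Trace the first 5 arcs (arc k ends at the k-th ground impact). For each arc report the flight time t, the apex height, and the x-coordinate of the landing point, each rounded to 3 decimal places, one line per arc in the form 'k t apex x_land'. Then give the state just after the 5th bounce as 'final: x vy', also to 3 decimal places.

1 3.529 19.349 27.316
2 2.164 5.853 44.065
3 1.190 1.771 53.276
4 0.655 0.536 58.343
5 0.360 0.162 61.129
final: 61.129 0.990

Arc 1: start y=7.150, vy=15.620 → t=3.529, apex=19.349, x_land=27.316, impact vy=-19.672
  bounce: vy ← 0.55·19.672 = 10.820
Arc 2: start y=0.000, vy=10.820 → t=2.164, apex=5.853, x_land=44.065, impact vy=-10.820
  bounce: vy ← 0.55·10.820 = 5.951
Arc 3: start y=0.000, vy=5.951 → t=1.190, apex=1.771, x_land=53.276, impact vy=-5.951
  bounce: vy ← 0.55·5.951 = 3.273
Arc 4: start y=0.000, vy=3.273 → t=0.655, apex=0.536, x_land=58.343, impact vy=-3.273
  bounce: vy ← 0.55·3.273 = 1.800
Arc 5: start y=0.000, vy=1.800 → t=0.360, apex=0.162, x_land=61.129, impact vy=-1.800
  bounce: vy ← 0.55·1.800 = 0.990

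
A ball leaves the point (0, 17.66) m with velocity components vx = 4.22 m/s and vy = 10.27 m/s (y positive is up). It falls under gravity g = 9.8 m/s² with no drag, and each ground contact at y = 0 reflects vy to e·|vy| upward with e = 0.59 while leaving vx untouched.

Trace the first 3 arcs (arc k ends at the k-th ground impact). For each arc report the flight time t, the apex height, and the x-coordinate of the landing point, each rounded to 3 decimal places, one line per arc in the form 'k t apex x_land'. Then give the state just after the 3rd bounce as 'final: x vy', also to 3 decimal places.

1 3.216 23.041 13.573
2 2.559 8.021 24.372
3 1.510 2.792 30.742
final: 30.742 4.365

Arc 1: start y=17.660, vy=10.270 → t=3.216, apex=23.041, x_land=13.573, impact vy=-21.251
  bounce: vy ← 0.59·21.251 = 12.538
Arc 2: start y=0.000, vy=12.538 → t=2.559, apex=8.021, x_land=24.372, impact vy=-12.538
  bounce: vy ← 0.59·12.538 = 7.398
Arc 3: start y=0.000, vy=7.398 → t=1.510, apex=2.792, x_land=30.742, impact vy=-7.398
  bounce: vy ← 0.59·7.398 = 4.365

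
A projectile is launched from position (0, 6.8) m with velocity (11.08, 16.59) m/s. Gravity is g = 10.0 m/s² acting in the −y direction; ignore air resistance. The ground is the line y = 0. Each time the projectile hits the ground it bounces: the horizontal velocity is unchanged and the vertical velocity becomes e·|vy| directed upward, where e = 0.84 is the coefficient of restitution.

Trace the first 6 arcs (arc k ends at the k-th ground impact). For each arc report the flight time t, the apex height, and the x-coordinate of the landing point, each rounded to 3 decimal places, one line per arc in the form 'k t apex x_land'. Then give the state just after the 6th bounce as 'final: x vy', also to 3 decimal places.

Arc 1: start y=6.800, vy=16.590 → t=3.687, apex=20.561, x_land=40.851, impact vy=-20.279
  bounce: vy ← 0.84·20.279 = 17.034
Arc 2: start y=0.000, vy=17.034 → t=3.407, apex=14.508, x_land=78.598, impact vy=-17.034
  bounce: vy ← 0.84·17.034 = 14.309
Arc 3: start y=0.000, vy=14.309 → t=2.862, apex=10.237, x_land=110.306, impact vy=-14.309
  bounce: vy ← 0.84·14.309 = 12.019
Arc 4: start y=0.000, vy=12.019 → t=2.404, apex=7.223, x_land=136.941, impact vy=-12.019
  bounce: vy ← 0.84·12.019 = 10.096
Arc 5: start y=0.000, vy=10.096 → t=2.019, apex=5.097, x_land=159.314, impact vy=-10.096
  bounce: vy ← 0.84·10.096 = 8.481
Arc 6: start y=0.000, vy=8.481 → t=1.696, apex=3.596, x_land=178.108, impact vy=-8.481
  bounce: vy ← 0.84·8.481 = 7.124

1 3.687 20.561 40.851
2 3.407 14.508 78.598
3 2.862 10.237 110.306
4 2.404 7.223 136.941
5 2.019 5.097 159.314
6 1.696 3.596 178.108
final: 178.108 7.124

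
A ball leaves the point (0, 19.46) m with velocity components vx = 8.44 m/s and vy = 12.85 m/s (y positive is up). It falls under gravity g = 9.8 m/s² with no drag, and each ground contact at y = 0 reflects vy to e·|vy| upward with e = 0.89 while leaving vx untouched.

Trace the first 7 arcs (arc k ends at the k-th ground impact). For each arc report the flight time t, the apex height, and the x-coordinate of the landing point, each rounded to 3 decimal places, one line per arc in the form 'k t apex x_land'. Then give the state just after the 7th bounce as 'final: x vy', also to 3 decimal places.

Arc 1: start y=19.460, vy=12.850 → t=3.697, apex=27.885, x_land=31.201, impact vy=-23.378
  bounce: vy ← 0.89·23.378 = 20.807
Arc 2: start y=0.000, vy=20.807 → t=4.246, apex=22.087, x_land=67.039, impact vy=-20.807
  bounce: vy ← 0.89·20.807 = 18.518
Arc 3: start y=0.000, vy=18.518 → t=3.779, apex=17.495, x_land=98.935, impact vy=-18.518
  bounce: vy ← 0.89·18.518 = 16.481
Arc 4: start y=0.000, vy=16.481 → t=3.363, apex=13.858, x_land=127.322, impact vy=-16.481
  bounce: vy ← 0.89·16.481 = 14.668
Arc 5: start y=0.000, vy=14.668 → t=2.993, apex=10.977, x_land=152.587, impact vy=-14.668
  bounce: vy ← 0.89·14.668 = 13.055
Arc 6: start y=0.000, vy=13.055 → t=2.664, apex=8.695, x_land=175.073, impact vy=-13.055
  bounce: vy ← 0.89·13.055 = 11.619
Arc 7: start y=0.000, vy=11.619 → t=2.371, apex=6.887, x_land=195.085, impact vy=-11.619
  bounce: vy ← 0.89·11.619 = 10.340

1 3.697 27.885 31.201
2 4.246 22.087 67.039
3 3.779 17.495 98.935
4 3.363 13.858 127.322
5 2.993 10.977 152.587
6 2.664 8.695 175.073
7 2.371 6.887 195.085
final: 195.085 10.340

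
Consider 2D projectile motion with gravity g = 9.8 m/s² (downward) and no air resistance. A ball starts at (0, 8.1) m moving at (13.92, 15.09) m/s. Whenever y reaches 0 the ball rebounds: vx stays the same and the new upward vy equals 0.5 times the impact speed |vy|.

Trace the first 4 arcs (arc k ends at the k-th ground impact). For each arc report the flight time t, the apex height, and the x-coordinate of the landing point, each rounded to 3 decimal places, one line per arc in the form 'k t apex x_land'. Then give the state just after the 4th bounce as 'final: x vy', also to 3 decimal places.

1 3.546 19.718 49.357
2 2.006 4.929 77.281
3 1.003 1.232 91.243
4 0.501 0.308 98.224
final: 98.224 1.229

Arc 1: start y=8.100, vy=15.090 → t=3.546, apex=19.718, x_land=49.357, impact vy=-19.659
  bounce: vy ← 0.5·19.659 = 9.829
Arc 2: start y=0.000, vy=9.829 → t=2.006, apex=4.929, x_land=77.281, impact vy=-9.829
  bounce: vy ← 0.5·9.829 = 4.915
Arc 3: start y=0.000, vy=4.915 → t=1.003, apex=1.232, x_land=91.243, impact vy=-4.915
  bounce: vy ← 0.5·4.915 = 2.457
Arc 4: start y=0.000, vy=2.457 → t=0.501, apex=0.308, x_land=98.224, impact vy=-2.457
  bounce: vy ← 0.5·2.457 = 1.229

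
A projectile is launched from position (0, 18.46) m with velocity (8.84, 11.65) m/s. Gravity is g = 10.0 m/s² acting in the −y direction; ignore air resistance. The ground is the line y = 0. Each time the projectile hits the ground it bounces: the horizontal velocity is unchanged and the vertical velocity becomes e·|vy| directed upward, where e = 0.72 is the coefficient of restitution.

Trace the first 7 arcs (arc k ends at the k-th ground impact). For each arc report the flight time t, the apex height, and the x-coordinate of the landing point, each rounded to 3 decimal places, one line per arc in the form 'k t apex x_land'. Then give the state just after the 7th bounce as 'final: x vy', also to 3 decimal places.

1 3.412 25.246 30.163
2 3.236 13.088 58.767
3 2.330 6.785 79.361
4 1.677 3.517 94.190
5 1.208 1.823 104.866
6 0.870 0.945 112.553
7 0.626 0.490 118.088
final: 118.088 2.254

Arc 1: start y=18.460, vy=11.650 → t=3.412, apex=25.246, x_land=30.163, impact vy=-22.470
  bounce: vy ← 0.72·22.470 = 16.179
Arc 2: start y=0.000, vy=16.179 → t=3.236, apex=13.088, x_land=58.767, impact vy=-16.179
  bounce: vy ← 0.72·16.179 = 11.649
Arc 3: start y=0.000, vy=11.649 → t=2.330, apex=6.785, x_land=79.361, impact vy=-11.649
  bounce: vy ← 0.72·11.649 = 8.387
Arc 4: start y=0.000, vy=8.387 → t=1.677, apex=3.517, x_land=94.190, impact vy=-8.387
  bounce: vy ← 0.72·8.387 = 6.039
Arc 5: start y=0.000, vy=6.039 → t=1.208, apex=1.823, x_land=104.866, impact vy=-6.039
  bounce: vy ← 0.72·6.039 = 4.348
Arc 6: start y=0.000, vy=4.348 → t=0.870, apex=0.945, x_land=112.553, impact vy=-4.348
  bounce: vy ← 0.72·4.348 = 3.130
Arc 7: start y=0.000, vy=3.130 → t=0.626, apex=0.490, x_land=118.088, impact vy=-3.130
  bounce: vy ← 0.72·3.130 = 2.254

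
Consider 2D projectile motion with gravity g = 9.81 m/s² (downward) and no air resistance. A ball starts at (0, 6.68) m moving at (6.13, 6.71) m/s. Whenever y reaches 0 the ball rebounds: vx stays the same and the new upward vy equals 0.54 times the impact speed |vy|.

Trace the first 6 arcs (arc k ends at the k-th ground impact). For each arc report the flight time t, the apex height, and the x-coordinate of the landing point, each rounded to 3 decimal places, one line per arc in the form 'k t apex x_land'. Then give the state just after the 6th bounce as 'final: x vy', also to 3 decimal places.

Arc 1: start y=6.680, vy=6.710 → t=2.037, apex=8.975, x_land=12.485, impact vy=-13.270
  bounce: vy ← 0.54·13.270 = 7.166
Arc 2: start y=0.000, vy=7.166 → t=1.461, apex=2.617, x_land=21.440, impact vy=-7.166
  bounce: vy ← 0.54·7.166 = 3.869
Arc 3: start y=0.000, vy=3.869 → t=0.789, apex=0.763, x_land=26.276, impact vy=-3.869
  bounce: vy ← 0.54·3.869 = 2.090
Arc 4: start y=0.000, vy=2.090 → t=0.426, apex=0.223, x_land=28.887, impact vy=-2.090
  bounce: vy ← 0.54·2.090 = 1.128
Arc 5: start y=0.000, vy=1.128 → t=0.230, apex=0.065, x_land=30.297, impact vy=-1.128
  bounce: vy ← 0.54·1.128 = 0.609
Arc 6: start y=0.000, vy=0.609 → t=0.124, apex=0.019, x_land=31.059, impact vy=-0.609
  bounce: vy ← 0.54·0.609 = 0.329

1 2.037 8.975 12.485
2 1.461 2.617 21.440
3 0.789 0.763 26.276
4 0.426 0.223 28.887
5 0.230 0.065 30.297
6 0.124 0.019 31.059
final: 31.059 0.329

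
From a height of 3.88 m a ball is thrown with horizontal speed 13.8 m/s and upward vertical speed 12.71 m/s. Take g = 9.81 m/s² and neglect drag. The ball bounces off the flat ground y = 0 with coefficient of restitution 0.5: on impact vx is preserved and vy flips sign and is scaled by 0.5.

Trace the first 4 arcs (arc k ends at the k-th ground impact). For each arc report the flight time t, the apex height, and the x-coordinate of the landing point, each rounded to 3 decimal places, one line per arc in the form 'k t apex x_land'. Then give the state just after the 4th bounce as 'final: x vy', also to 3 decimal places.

1 2.867 12.114 39.566
2 1.572 3.028 61.253
3 0.786 0.757 72.097
4 0.393 0.189 77.518
final: 77.518 0.964

Arc 1: start y=3.880, vy=12.710 → t=2.867, apex=12.114, x_land=39.566, impact vy=-15.417
  bounce: vy ← 0.5·15.417 = 7.708
Arc 2: start y=0.000, vy=7.708 → t=1.572, apex=3.028, x_land=61.253, impact vy=-7.708
  bounce: vy ← 0.5·7.708 = 3.854
Arc 3: start y=0.000, vy=3.854 → t=0.786, apex=0.757, x_land=72.097, impact vy=-3.854
  bounce: vy ← 0.5·3.854 = 1.927
Arc 4: start y=0.000, vy=1.927 → t=0.393, apex=0.189, x_land=77.518, impact vy=-1.927
  bounce: vy ← 0.5·1.927 = 0.964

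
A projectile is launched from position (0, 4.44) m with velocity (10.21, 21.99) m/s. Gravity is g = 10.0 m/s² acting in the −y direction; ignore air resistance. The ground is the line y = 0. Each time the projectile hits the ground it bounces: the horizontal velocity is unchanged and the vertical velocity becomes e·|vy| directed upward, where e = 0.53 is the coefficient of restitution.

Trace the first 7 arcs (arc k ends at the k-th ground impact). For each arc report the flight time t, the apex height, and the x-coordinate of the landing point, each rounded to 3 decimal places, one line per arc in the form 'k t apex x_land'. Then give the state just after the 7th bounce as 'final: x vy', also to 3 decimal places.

1 4.591 28.618 46.878
2 2.536 8.039 72.770
3 1.344 2.258 86.493
4 0.712 0.634 93.766
5 0.378 0.178 97.621
6 0.200 0.050 99.664
7 0.106 0.014 100.747
final: 100.747 0.281

Arc 1: start y=4.440, vy=21.990 → t=4.591, apex=28.618, x_land=46.878, impact vy=-23.924
  bounce: vy ← 0.53·23.924 = 12.680
Arc 2: start y=0.000, vy=12.680 → t=2.536, apex=8.039, x_land=72.770, impact vy=-12.680
  bounce: vy ← 0.53·12.680 = 6.720
Arc 3: start y=0.000, vy=6.720 → t=1.344, apex=2.258, x_land=86.493, impact vy=-6.720
  bounce: vy ← 0.53·6.720 = 3.562
Arc 4: start y=0.000, vy=3.562 → t=0.712, apex=0.634, x_land=93.766, impact vy=-3.562
  bounce: vy ← 0.53·3.562 = 1.888
Arc 5: start y=0.000, vy=1.888 → t=0.378, apex=0.178, x_land=97.621, impact vy=-1.888
  bounce: vy ← 0.53·1.888 = 1.000
Arc 6: start y=0.000, vy=1.000 → t=0.200, apex=0.050, x_land=99.664, impact vy=-1.000
  bounce: vy ← 0.53·1.000 = 0.530
Arc 7: start y=0.000, vy=0.530 → t=0.106, apex=0.014, x_land=100.747, impact vy=-0.530
  bounce: vy ← 0.53·0.530 = 0.281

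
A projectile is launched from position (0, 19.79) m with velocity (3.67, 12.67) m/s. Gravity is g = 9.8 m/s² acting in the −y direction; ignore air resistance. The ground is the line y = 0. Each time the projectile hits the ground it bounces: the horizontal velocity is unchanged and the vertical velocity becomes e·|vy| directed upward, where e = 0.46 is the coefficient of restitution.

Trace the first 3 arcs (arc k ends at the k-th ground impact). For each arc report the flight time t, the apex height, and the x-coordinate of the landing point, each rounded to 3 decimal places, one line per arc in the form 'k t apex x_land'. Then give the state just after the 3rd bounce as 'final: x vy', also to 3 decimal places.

1 3.682 27.980 13.515
2 2.198 5.921 21.583
3 1.011 1.253 25.294
final: 25.294 2.279

Arc 1: start y=19.790, vy=12.670 → t=3.682, apex=27.980, x_land=13.515, impact vy=-23.418
  bounce: vy ← 0.46·23.418 = 10.772
Arc 2: start y=0.000, vy=10.772 → t=2.198, apex=5.921, x_land=21.583, impact vy=-10.772
  bounce: vy ← 0.46·10.772 = 4.955
Arc 3: start y=0.000, vy=4.955 → t=1.011, apex=1.253, x_land=25.294, impact vy=-4.955
  bounce: vy ← 0.46·4.955 = 2.279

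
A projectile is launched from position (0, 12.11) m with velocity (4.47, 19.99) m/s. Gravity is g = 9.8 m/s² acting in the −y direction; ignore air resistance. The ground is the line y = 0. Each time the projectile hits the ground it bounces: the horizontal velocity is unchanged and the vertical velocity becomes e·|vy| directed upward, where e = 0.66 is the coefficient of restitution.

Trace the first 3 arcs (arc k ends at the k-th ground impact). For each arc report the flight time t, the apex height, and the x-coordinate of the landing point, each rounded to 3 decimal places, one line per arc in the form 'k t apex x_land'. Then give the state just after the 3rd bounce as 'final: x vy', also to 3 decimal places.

1 4.615 32.498 20.630
2 3.399 14.156 35.825
3 2.244 6.166 45.854
final: 45.854 7.256

Arc 1: start y=12.110, vy=19.990 → t=4.615, apex=32.498, x_land=20.630, impact vy=-25.238
  bounce: vy ← 0.66·25.238 = 16.657
Arc 2: start y=0.000, vy=16.657 → t=3.399, apex=14.156, x_land=35.825, impact vy=-16.657
  bounce: vy ← 0.66·16.657 = 10.994
Arc 3: start y=0.000, vy=10.994 → t=2.244, apex=6.166, x_land=45.854, impact vy=-10.994
  bounce: vy ← 0.66·10.994 = 7.256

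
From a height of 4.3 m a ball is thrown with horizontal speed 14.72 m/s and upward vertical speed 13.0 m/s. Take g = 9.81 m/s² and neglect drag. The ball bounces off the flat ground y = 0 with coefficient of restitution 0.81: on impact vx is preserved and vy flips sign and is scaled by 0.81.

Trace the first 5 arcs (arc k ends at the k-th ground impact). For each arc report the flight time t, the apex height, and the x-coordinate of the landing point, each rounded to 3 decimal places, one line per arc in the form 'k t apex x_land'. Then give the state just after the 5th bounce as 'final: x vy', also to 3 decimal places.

Arc 1: start y=4.300, vy=13.000 → t=2.948, apex=12.914, x_land=43.391, impact vy=-15.917
  bounce: vy ← 0.81·15.917 = 12.893
Arc 2: start y=0.000, vy=12.893 → t=2.629, apex=8.473, x_land=82.084, impact vy=-12.893
  bounce: vy ← 0.81·12.893 = 10.443
Arc 3: start y=0.000, vy=10.443 → t=2.129, apex=5.559, x_land=113.425, impact vy=-10.443
  bounce: vy ← 0.81·10.443 = 8.459
Arc 4: start y=0.000, vy=8.459 → t=1.725, apex=3.647, x_land=138.811, impact vy=-8.459
  bounce: vy ← 0.81·8.459 = 6.852
Arc 5: start y=0.000, vy=6.852 → t=1.397, apex=2.393, x_land=159.374, impact vy=-6.852
  bounce: vy ← 0.81·6.852 = 5.550

1 2.948 12.914 43.391
2 2.629 8.473 82.084
3 2.129 5.559 113.425
4 1.725 3.647 138.811
5 1.397 2.393 159.374
final: 159.374 5.550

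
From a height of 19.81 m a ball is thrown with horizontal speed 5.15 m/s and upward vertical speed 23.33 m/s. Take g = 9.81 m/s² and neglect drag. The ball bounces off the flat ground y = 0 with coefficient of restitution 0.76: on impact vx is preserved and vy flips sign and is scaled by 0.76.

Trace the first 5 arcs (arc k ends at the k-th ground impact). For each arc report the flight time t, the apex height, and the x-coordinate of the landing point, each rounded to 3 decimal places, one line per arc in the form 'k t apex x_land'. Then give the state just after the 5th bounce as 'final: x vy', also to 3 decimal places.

Arc 1: start y=19.810, vy=23.330 → t=5.492, apex=47.552, x_land=28.283, impact vy=-30.544
  bounce: vy ← 0.76·30.544 = 23.214
Arc 2: start y=0.000, vy=23.214 → t=4.733, apex=27.466, x_land=52.656, impact vy=-23.214
  bounce: vy ← 0.76·23.214 = 17.642
Arc 3: start y=0.000, vy=17.642 → t=3.597, apex=15.864, x_land=71.180, impact vy=-17.642
  bounce: vy ← 0.76·17.642 = 13.408
Arc 4: start y=0.000, vy=13.408 → t=2.734, apex=9.163, x_land=85.258, impact vy=-13.408
  bounce: vy ← 0.76·13.408 = 10.190
Arc 5: start y=0.000, vy=10.190 → t=2.078, apex=5.293, x_land=95.957, impact vy=-10.190
  bounce: vy ← 0.76·10.190 = 7.745

1 5.492 47.552 28.283
2 4.733 27.466 52.656
3 3.597 15.864 71.180
4 2.734 9.163 85.258
5 2.078 5.293 95.957
final: 95.957 7.745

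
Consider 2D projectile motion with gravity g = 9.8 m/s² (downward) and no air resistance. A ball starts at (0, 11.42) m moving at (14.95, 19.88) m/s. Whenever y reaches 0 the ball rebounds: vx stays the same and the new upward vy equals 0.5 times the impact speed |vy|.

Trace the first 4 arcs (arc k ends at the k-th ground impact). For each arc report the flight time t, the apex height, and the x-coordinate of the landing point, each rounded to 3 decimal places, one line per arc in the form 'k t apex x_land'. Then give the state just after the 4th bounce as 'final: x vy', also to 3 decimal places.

Arc 1: start y=11.420, vy=19.880 → t=4.567, apex=31.584, x_land=68.283, impact vy=-24.881
  bounce: vy ← 0.5·24.881 = 12.440
Arc 2: start y=0.000, vy=12.440 → t=2.539, apex=7.896, x_land=106.238, impact vy=-12.440
  bounce: vy ← 0.5·12.440 = 6.220
Arc 3: start y=0.000, vy=6.220 → t=1.269, apex=1.974, x_land=125.216, impact vy=-6.220
  bounce: vy ← 0.5·6.220 = 3.110
Arc 4: start y=0.000, vy=3.110 → t=0.635, apex=0.493, x_land=134.705, impact vy=-3.110
  bounce: vy ← 0.5·3.110 = 1.555

1 4.567 31.584 68.283
2 2.539 7.896 106.238
3 1.269 1.974 125.216
4 0.635 0.493 134.705
final: 134.705 1.555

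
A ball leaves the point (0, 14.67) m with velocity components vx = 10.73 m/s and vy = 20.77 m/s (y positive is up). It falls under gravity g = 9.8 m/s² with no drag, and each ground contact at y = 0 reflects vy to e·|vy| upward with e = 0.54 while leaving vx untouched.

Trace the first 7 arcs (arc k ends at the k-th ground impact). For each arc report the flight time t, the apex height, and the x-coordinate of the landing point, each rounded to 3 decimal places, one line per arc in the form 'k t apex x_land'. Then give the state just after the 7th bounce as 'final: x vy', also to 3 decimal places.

1 4.855 36.680 52.098
2 2.955 10.696 83.804
3 1.596 3.119 100.925
4 0.862 0.909 110.171
5 0.465 0.265 115.163
6 0.251 0.077 117.859
7 0.136 0.023 119.315
final: 119.315 0.359

Arc 1: start y=14.670, vy=20.770 → t=4.855, apex=36.680, x_land=52.098, impact vy=-26.813
  bounce: vy ← 0.54·26.813 = 14.479
Arc 2: start y=0.000, vy=14.479 → t=2.955, apex=10.696, x_land=83.804, impact vy=-14.479
  bounce: vy ← 0.54·14.479 = 7.819
Arc 3: start y=0.000, vy=7.819 → t=1.596, apex=3.119, x_land=100.925, impact vy=-7.819
  bounce: vy ← 0.54·7.819 = 4.222
Arc 4: start y=0.000, vy=4.222 → t=0.862, apex=0.909, x_land=110.171, impact vy=-4.222
  bounce: vy ← 0.54·4.222 = 2.280
Arc 5: start y=0.000, vy=2.280 → t=0.465, apex=0.265, x_land=115.163, impact vy=-2.280
  bounce: vy ← 0.54·2.280 = 1.231
Arc 6: start y=0.000, vy=1.231 → t=0.251, apex=0.077, x_land=117.859, impact vy=-1.231
  bounce: vy ← 0.54·1.231 = 0.665
Arc 7: start y=0.000, vy=0.665 → t=0.136, apex=0.023, x_land=119.315, impact vy=-0.665
  bounce: vy ← 0.54·0.665 = 0.359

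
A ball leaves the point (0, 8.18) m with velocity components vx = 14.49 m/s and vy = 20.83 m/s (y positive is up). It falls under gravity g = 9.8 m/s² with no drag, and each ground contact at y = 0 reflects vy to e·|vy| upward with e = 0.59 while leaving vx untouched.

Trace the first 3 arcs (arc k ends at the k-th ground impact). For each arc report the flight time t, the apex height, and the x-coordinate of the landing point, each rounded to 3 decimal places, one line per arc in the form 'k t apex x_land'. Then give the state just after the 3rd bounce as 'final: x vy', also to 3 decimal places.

1 4.613 30.317 66.841
2 2.935 10.553 109.371
3 1.732 3.674 134.464
final: 134.464 5.006

Arc 1: start y=8.180, vy=20.830 → t=4.613, apex=30.317, x_land=66.841, impact vy=-24.377
  bounce: vy ← 0.59·24.377 = 14.382
Arc 2: start y=0.000, vy=14.382 → t=2.935, apex=10.553, x_land=109.371, impact vy=-14.382
  bounce: vy ← 0.59·14.382 = 8.485
Arc 3: start y=0.000, vy=8.485 → t=1.732, apex=3.674, x_land=134.464, impact vy=-8.485
  bounce: vy ← 0.59·8.485 = 5.006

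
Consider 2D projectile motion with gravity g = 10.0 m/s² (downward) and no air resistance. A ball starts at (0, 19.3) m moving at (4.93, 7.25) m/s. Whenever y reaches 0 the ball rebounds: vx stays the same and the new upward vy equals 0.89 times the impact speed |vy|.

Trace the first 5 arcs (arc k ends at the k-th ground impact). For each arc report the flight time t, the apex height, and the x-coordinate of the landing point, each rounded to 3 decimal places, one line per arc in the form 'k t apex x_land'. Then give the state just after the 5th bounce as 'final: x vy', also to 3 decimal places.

1 2.819 21.928 13.899
2 3.728 17.369 32.276
3 3.318 13.758 48.632
4 2.953 10.898 63.188
5 2.628 8.632 76.144
final: 76.144 11.694

Arc 1: start y=19.300, vy=7.250 → t=2.819, apex=21.928, x_land=13.899, impact vy=-20.942
  bounce: vy ← 0.89·20.942 = 18.638
Arc 2: start y=0.000, vy=18.638 → t=3.728, apex=17.369, x_land=32.276, impact vy=-18.638
  bounce: vy ← 0.89·18.638 = 16.588
Arc 3: start y=0.000, vy=16.588 → t=3.318, apex=13.758, x_land=48.632, impact vy=-16.588
  bounce: vy ← 0.89·16.588 = 14.763
Arc 4: start y=0.000, vy=14.763 → t=2.953, apex=10.898, x_land=63.188, impact vy=-14.763
  bounce: vy ← 0.89·14.763 = 13.139
Arc 5: start y=0.000, vy=13.139 → t=2.628, apex=8.632, x_land=76.144, impact vy=-13.139
  bounce: vy ← 0.89·13.139 = 11.694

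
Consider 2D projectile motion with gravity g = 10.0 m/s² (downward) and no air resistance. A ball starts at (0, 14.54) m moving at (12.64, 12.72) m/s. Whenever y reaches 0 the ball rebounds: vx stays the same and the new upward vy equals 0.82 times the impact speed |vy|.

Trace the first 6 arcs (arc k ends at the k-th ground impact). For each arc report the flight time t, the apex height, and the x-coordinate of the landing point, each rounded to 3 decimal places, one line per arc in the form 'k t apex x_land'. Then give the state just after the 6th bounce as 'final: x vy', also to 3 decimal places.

Arc 1: start y=14.540, vy=12.720 → t=3.399, apex=22.630, x_land=42.969, impact vy=-21.274
  bounce: vy ← 0.82·21.274 = 17.445
Arc 2: start y=0.000, vy=17.445 → t=3.489, apex=15.216, x_land=87.070, impact vy=-17.445
  bounce: vy ← 0.82·17.445 = 14.305
Arc 3: start y=0.000, vy=14.305 → t=2.861, apex=10.231, x_land=123.233, impact vy=-14.305
  bounce: vy ← 0.82·14.305 = 11.730
Arc 4: start y=0.000, vy=11.730 → t=2.346, apex=6.880, x_land=152.886, impact vy=-11.730
  bounce: vy ← 0.82·11.730 = 9.619
Arc 5: start y=0.000, vy=9.619 → t=1.924, apex=4.626, x_land=177.202, impact vy=-9.619
  bounce: vy ← 0.82·9.619 = 7.887
Arc 6: start y=0.000, vy=7.887 → t=1.577, apex=3.110, x_land=197.141, impact vy=-7.887
  bounce: vy ← 0.82·7.887 = 6.468

1 3.399 22.630 42.969
2 3.489 15.216 87.070
3 2.861 10.231 123.233
4 2.346 6.880 152.886
5 1.924 4.626 177.202
6 1.577 3.110 197.141
final: 197.141 6.468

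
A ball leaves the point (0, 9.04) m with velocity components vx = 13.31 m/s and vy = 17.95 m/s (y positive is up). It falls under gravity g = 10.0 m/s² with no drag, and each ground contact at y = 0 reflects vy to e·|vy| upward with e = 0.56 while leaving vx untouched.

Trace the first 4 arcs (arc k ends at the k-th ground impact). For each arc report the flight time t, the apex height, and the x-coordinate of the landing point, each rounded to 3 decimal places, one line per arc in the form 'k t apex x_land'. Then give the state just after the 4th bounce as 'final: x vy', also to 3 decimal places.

1 4.038 25.150 53.743
2 2.512 7.887 87.176
3 1.407 2.473 105.899
4 0.788 0.776 116.384
final: 116.384 2.206

Arc 1: start y=9.040, vy=17.950 → t=4.038, apex=25.150, x_land=53.743, impact vy=-22.428
  bounce: vy ← 0.56·22.428 = 12.560
Arc 2: start y=0.000, vy=12.560 → t=2.512, apex=7.887, x_land=87.176, impact vy=-12.560
  bounce: vy ← 0.56·12.560 = 7.033
Arc 3: start y=0.000, vy=7.033 → t=1.407, apex=2.473, x_land=105.899, impact vy=-7.033
  bounce: vy ← 0.56·7.033 = 3.939
Arc 4: start y=0.000, vy=3.939 → t=0.788, apex=0.776, x_land=116.384, impact vy=-3.939
  bounce: vy ← 0.56·3.939 = 2.206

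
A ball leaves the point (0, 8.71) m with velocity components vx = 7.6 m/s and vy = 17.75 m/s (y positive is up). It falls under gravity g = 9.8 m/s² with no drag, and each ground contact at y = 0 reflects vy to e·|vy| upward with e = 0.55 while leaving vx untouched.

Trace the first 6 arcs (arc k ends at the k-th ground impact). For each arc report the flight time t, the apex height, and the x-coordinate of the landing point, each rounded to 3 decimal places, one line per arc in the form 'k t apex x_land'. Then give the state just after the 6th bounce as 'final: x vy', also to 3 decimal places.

1 4.060 24.785 30.858
2 2.474 7.497 49.660
3 1.361 2.268 60.001
4 0.748 0.686 65.688
5 0.412 0.208 68.816
6 0.226 0.063 70.537
final: 70.537 0.610

Arc 1: start y=8.710, vy=17.750 → t=4.060, apex=24.785, x_land=30.858, impact vy=-22.040
  bounce: vy ← 0.55·22.040 = 12.122
Arc 2: start y=0.000, vy=12.122 → t=2.474, apex=7.497, x_land=49.660, impact vy=-12.122
  bounce: vy ← 0.55·12.122 = 6.667
Arc 3: start y=0.000, vy=6.667 → t=1.361, apex=2.268, x_land=60.001, impact vy=-6.667
  bounce: vy ← 0.55·6.667 = 3.667
Arc 4: start y=0.000, vy=3.667 → t=0.748, apex=0.686, x_land=65.688, impact vy=-3.667
  bounce: vy ← 0.55·3.667 = 2.017
Arc 5: start y=0.000, vy=2.017 → t=0.412, apex=0.208, x_land=68.816, impact vy=-2.017
  bounce: vy ← 0.55·2.017 = 1.109
Arc 6: start y=0.000, vy=1.109 → t=0.226, apex=0.063, x_land=70.537, impact vy=-1.109
  bounce: vy ← 0.55·1.109 = 0.610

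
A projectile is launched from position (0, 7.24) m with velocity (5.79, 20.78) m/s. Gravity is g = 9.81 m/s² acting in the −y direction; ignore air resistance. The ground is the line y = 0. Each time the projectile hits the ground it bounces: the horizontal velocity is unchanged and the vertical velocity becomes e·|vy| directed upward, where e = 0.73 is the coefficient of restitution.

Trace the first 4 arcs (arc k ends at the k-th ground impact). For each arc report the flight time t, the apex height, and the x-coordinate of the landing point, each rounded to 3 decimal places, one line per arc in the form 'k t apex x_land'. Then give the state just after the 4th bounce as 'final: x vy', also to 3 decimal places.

Arc 1: start y=7.240, vy=20.780 → t=4.560, apex=29.249, x_land=26.403, impact vy=-23.955
  bounce: vy ← 0.73·23.955 = 17.487
Arc 2: start y=0.000, vy=17.487 → t=3.565, apex=15.587, x_land=47.046, impact vy=-17.487
  bounce: vy ← 0.73·17.487 = 12.766
Arc 3: start y=0.000, vy=12.766 → t=2.603, apex=8.306, x_land=62.115, impact vy=-12.766
  bounce: vy ← 0.73·12.766 = 9.319
Arc 4: start y=0.000, vy=9.319 → t=1.900, apex=4.426, x_land=73.116, impact vy=-9.319
  bounce: vy ← 0.73·9.319 = 6.803

1 4.560 29.249 26.403
2 3.565 15.587 47.046
3 2.603 8.306 62.115
4 1.900 4.426 73.116
final: 73.116 6.803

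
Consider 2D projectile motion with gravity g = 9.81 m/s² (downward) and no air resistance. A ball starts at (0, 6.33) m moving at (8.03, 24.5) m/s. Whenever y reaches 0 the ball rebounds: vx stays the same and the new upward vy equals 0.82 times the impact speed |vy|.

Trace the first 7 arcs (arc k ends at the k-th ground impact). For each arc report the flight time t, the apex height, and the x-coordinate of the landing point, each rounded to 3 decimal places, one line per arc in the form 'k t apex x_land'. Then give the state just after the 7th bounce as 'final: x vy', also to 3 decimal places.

1 5.241 36.924 42.086
2 4.500 24.828 78.218
3 3.690 16.694 107.847
4 3.026 11.225 132.142
5 2.481 7.548 152.064
6 2.034 5.075 168.400
7 1.668 3.412 181.796
final: 181.796 6.710

Arc 1: start y=6.330, vy=24.500 → t=5.241, apex=36.924, x_land=42.086, impact vy=-26.916
  bounce: vy ← 0.82·26.916 = 22.071
Arc 2: start y=0.000, vy=22.071 → t=4.500, apex=24.828, x_land=78.218, impact vy=-22.071
  bounce: vy ← 0.82·22.071 = 18.098
Arc 3: start y=0.000, vy=18.098 → t=3.690, apex=16.694, x_land=107.847, impact vy=-18.098
  bounce: vy ← 0.82·18.098 = 14.840
Arc 4: start y=0.000, vy=14.840 → t=3.026, apex=11.225, x_land=132.142, impact vy=-14.840
  bounce: vy ← 0.82·14.840 = 12.169
Arc 5: start y=0.000, vy=12.169 → t=2.481, apex=7.548, x_land=152.064, impact vy=-12.169
  bounce: vy ← 0.82·12.169 = 9.979
Arc 6: start y=0.000, vy=9.979 → t=2.034, apex=5.075, x_land=168.400, impact vy=-9.979
  bounce: vy ← 0.82·9.979 = 8.182
Arc 7: start y=0.000, vy=8.182 → t=1.668, apex=3.412, x_land=181.796, impact vy=-8.182
  bounce: vy ← 0.82·8.182 = 6.710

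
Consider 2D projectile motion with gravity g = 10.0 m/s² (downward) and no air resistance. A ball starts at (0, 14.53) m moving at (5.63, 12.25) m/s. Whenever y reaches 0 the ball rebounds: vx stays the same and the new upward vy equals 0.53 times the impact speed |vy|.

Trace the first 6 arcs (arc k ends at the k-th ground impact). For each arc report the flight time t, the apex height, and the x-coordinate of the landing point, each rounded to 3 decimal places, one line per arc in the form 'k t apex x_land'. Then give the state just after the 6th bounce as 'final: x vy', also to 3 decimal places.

1 3.324 22.033 18.715
2 2.225 6.189 31.243
3 1.179 1.739 37.882
4 0.625 0.488 41.401
5 0.331 0.137 43.266
6 0.176 0.039 44.255
final: 44.255 0.465

Arc 1: start y=14.530, vy=12.250 → t=3.324, apex=22.033, x_land=18.715, impact vy=-20.992
  bounce: vy ← 0.53·20.992 = 11.126
Arc 2: start y=0.000, vy=11.126 → t=2.225, apex=6.189, x_land=31.243, impact vy=-11.126
  bounce: vy ← 0.53·11.126 = 5.897
Arc 3: start y=0.000, vy=5.897 → t=1.179, apex=1.739, x_land=37.882, impact vy=-5.897
  bounce: vy ← 0.53·5.897 = 3.125
Arc 4: start y=0.000, vy=3.125 → t=0.625, apex=0.488, x_land=41.401, impact vy=-3.125
  bounce: vy ← 0.53·3.125 = 1.656
Arc 5: start y=0.000, vy=1.656 → t=0.331, apex=0.137, x_land=43.266, impact vy=-1.656
  bounce: vy ← 0.53·1.656 = 0.878
Arc 6: start y=0.000, vy=0.878 → t=0.176, apex=0.039, x_land=44.255, impact vy=-0.878
  bounce: vy ← 0.53·0.878 = 0.465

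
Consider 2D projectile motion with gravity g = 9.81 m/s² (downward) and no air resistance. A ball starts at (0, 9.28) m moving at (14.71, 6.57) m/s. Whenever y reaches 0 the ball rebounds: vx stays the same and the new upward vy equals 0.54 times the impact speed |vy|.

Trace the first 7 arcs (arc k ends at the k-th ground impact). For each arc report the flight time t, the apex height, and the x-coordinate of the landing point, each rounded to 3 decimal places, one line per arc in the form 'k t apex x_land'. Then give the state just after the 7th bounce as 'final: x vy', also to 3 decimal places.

1 2.200 11.480 32.356
2 1.652 3.348 56.661
3 0.892 0.976 69.785
4 0.482 0.285 76.872
5 0.260 0.083 80.699
6 0.140 0.024 82.766
7 0.076 0.007 83.882
final: 83.882 0.201

Arc 1: start y=9.280, vy=6.570 → t=2.200, apex=11.480, x_land=32.356, impact vy=-15.008
  bounce: vy ← 0.54·15.008 = 8.104
Arc 2: start y=0.000, vy=8.104 → t=1.652, apex=3.348, x_land=56.661, impact vy=-8.104
  bounce: vy ← 0.54·8.104 = 4.376
Arc 3: start y=0.000, vy=4.376 → t=0.892, apex=0.976, x_land=69.785, impact vy=-4.376
  bounce: vy ← 0.54·4.376 = 2.363
Arc 4: start y=0.000, vy=2.363 → t=0.482, apex=0.285, x_land=76.872, impact vy=-2.363
  bounce: vy ← 0.54·2.363 = 1.276
Arc 5: start y=0.000, vy=1.276 → t=0.260, apex=0.083, x_land=80.699, impact vy=-1.276
  bounce: vy ← 0.54·1.276 = 0.689
Arc 6: start y=0.000, vy=0.689 → t=0.140, apex=0.024, x_land=82.766, impact vy=-0.689
  bounce: vy ← 0.54·0.689 = 0.372
Arc 7: start y=0.000, vy=0.372 → t=0.076, apex=0.007, x_land=83.882, impact vy=-0.372
  bounce: vy ← 0.54·0.372 = 0.201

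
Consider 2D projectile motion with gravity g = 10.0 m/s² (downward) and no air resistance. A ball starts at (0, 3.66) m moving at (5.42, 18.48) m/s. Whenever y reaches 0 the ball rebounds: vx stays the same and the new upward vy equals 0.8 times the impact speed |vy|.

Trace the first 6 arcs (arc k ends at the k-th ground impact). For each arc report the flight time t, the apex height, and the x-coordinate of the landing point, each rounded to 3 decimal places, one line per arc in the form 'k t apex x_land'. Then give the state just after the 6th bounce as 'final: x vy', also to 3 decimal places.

1 3.884 20.736 21.054
2 3.258 13.271 38.714
3 2.607 8.493 52.842
4 2.085 5.436 64.144
5 1.668 3.479 73.186
6 1.335 2.226 80.420
final: 80.420 5.338

Arc 1: start y=3.660, vy=18.480 → t=3.884, apex=20.736, x_land=21.054, impact vy=-20.364
  bounce: vy ← 0.8·20.364 = 16.292
Arc 2: start y=0.000, vy=16.292 → t=3.258, apex=13.271, x_land=38.714, impact vy=-16.292
  bounce: vy ← 0.8·16.292 = 13.033
Arc 3: start y=0.000, vy=13.033 → t=2.607, apex=8.493, x_land=52.842, impact vy=-13.033
  bounce: vy ← 0.8·13.033 = 10.427
Arc 4: start y=0.000, vy=10.427 → t=2.085, apex=5.436, x_land=64.144, impact vy=-10.427
  bounce: vy ← 0.8·10.427 = 8.341
Arc 5: start y=0.000, vy=8.341 → t=1.668, apex=3.479, x_land=73.186, impact vy=-8.341
  bounce: vy ← 0.8·8.341 = 6.673
Arc 6: start y=0.000, vy=6.673 → t=1.335, apex=2.226, x_land=80.420, impact vy=-6.673
  bounce: vy ← 0.8·6.673 = 5.338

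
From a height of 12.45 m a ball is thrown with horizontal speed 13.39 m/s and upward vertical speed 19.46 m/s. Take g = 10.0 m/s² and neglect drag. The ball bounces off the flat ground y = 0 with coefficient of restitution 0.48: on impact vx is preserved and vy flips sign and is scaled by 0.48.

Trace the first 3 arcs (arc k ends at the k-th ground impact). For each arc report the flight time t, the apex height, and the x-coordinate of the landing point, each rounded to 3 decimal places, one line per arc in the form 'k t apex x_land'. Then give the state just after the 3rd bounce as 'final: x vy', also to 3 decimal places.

Arc 1: start y=12.450, vy=19.460 → t=4.451, apex=31.385, x_land=59.604, impact vy=-25.054
  bounce: vy ← 0.48·25.054 = 12.026
Arc 2: start y=0.000, vy=12.026 → t=2.405, apex=7.231, x_land=91.809, impact vy=-12.026
  bounce: vy ← 0.48·12.026 = 5.772
Arc 3: start y=0.000, vy=5.772 → t=1.154, apex=1.666, x_land=107.268, impact vy=-5.772
  bounce: vy ← 0.48·5.772 = 2.771

1 4.451 31.385 59.604
2 2.405 7.231 91.809
3 1.154 1.666 107.268
final: 107.268 2.771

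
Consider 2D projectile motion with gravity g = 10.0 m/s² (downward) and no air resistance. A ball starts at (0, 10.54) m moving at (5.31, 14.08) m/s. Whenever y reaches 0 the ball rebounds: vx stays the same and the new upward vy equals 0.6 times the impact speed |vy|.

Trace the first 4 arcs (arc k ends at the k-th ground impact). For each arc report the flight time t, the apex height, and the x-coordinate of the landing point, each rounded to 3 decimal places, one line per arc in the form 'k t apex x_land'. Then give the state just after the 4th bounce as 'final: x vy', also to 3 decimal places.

1 3.430 20.452 18.216
2 2.427 7.363 31.103
3 1.456 2.651 38.836
4 0.874 0.954 43.475
final: 43.475 2.621

Arc 1: start y=10.540, vy=14.080 → t=3.430, apex=20.452, x_land=18.216, impact vy=-20.225
  bounce: vy ← 0.6·20.225 = 12.135
Arc 2: start y=0.000, vy=12.135 → t=2.427, apex=7.363, x_land=31.103, impact vy=-12.135
  bounce: vy ← 0.6·12.135 = 7.281
Arc 3: start y=0.000, vy=7.281 → t=1.456, apex=2.651, x_land=38.836, impact vy=-7.281
  bounce: vy ← 0.6·7.281 = 4.369
Arc 4: start y=0.000, vy=4.369 → t=0.874, apex=0.954, x_land=43.475, impact vy=-4.369
  bounce: vy ← 0.6·4.369 = 2.621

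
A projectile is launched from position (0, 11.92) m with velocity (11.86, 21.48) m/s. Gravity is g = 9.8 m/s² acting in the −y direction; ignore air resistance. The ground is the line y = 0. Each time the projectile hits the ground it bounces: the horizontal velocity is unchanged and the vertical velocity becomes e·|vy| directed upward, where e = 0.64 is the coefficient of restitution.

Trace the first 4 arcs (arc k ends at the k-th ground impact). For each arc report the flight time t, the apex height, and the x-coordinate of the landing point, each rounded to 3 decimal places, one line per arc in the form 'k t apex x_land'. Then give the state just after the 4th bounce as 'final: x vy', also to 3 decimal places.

Arc 1: start y=11.920, vy=21.480 → t=4.882, apex=35.460, x_land=57.900, impact vy=-26.363
  bounce: vy ← 0.64·26.363 = 16.872
Arc 2: start y=0.000, vy=16.872 → t=3.443, apex=14.525, x_land=98.738, impact vy=-16.872
  bounce: vy ← 0.64·16.872 = 10.798
Arc 3: start y=0.000, vy=10.798 → t=2.204, apex=5.949, x_land=124.875, impact vy=-10.798
  bounce: vy ← 0.64·10.798 = 6.911
Arc 4: start y=0.000, vy=6.911 → t=1.410, apex=2.437, x_land=141.602, impact vy=-6.911
  bounce: vy ← 0.64·6.911 = 4.423

1 4.882 35.460 57.900
2 3.443 14.525 98.738
3 2.204 5.949 124.875
4 1.410 2.437 141.602
final: 141.602 4.423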